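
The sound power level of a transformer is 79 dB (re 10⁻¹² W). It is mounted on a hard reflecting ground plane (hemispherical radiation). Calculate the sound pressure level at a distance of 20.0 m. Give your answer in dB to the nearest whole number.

The power spreads over a hemisphere of area 2π·r², so L_p = L_w − 10·log₁₀(2π·r²).
2π·r² = 2513 m², 10·log₁₀ of that is 34.002 dB.
L_p = 79 − 34.002 = 45.00 dB.

45 dB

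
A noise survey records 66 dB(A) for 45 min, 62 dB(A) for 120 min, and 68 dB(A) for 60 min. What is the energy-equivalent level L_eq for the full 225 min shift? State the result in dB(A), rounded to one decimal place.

65.2 dB(A)

L_eq = 10·log₁₀[(1/T)·Σ tᵢ·10^(Lᵢ/10)] with T = 225 min.
Σ tᵢ·10^(Lᵢ/10) = 45·10^(66/10) + 120·10^(62/10) + 60·10^(68/10) = 7.479e+08.
L_eq = 10·log₁₀(7.479e+08/225) = 65.22 dB(A).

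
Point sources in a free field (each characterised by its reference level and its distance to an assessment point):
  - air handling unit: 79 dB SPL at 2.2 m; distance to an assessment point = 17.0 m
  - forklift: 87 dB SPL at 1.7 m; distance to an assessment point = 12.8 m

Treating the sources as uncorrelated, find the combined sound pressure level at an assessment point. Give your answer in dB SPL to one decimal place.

70.1 dB SPL

Apply inverse-square spreading to bring every level to the receiver, then sum 10^(L/10).
air handling unit: 79 − 20·log₁₀(17.0/2.2) = 79 − 17.76 = 61.24 dB SPL.
forklift: 87 − 20·log₁₀(12.8/1.7) = 87 − 17.54 = 69.46 dB SPL.
Σ 10^(L/10) = 1.017e+07 → L_total = 10·log₁₀(1.017e+07) = 70.07 dB SPL.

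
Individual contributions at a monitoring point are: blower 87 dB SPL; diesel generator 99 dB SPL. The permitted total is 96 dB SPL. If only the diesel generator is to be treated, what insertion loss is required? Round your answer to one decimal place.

3.6 dB

Fixed contribution from the other source: Σ 10^(L/10) = 10^(87/10) = 5.012e+08 (87.00 dB SPL).
The limit corresponds to 10^(96/10) = 3.981e+09; subtracting the fixed part leaves 3.480e+09 for the diesel generator, i.e. 95.42 dB SPL.
So the diesel generator must be reduced from 99 to 95.42 dB SPL: IL = 3.58 dB.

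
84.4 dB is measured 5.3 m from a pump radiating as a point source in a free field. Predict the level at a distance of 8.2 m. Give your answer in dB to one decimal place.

80.6 dB

Point-source attenuation: ΔL = 20·log₁₀(r₂/r₁) = 20·log₁₀(8.2/5.3) = 3.791 dB.
L₂ = 84.4 − 20·log₁₀(8.2/5.3) = 84.4 − 3.791 = 80.61 dB.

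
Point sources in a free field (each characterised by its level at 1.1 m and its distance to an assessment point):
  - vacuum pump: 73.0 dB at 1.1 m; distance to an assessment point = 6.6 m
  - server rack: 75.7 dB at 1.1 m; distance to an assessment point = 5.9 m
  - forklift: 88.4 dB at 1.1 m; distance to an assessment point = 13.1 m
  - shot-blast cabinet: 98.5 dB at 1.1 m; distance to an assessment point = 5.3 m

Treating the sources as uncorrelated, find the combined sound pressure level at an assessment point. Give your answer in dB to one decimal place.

First find each source's level at the receiver (point-source: −20·log₁₀(r/r_ref)), then combine on an intensity basis.
vacuum pump: 73.0 − 20·log₁₀(6.6/1.1) = 73.0 − 15.56 = 57.44 dB.
server rack: 75.7 − 20·log₁₀(5.9/1.1) = 75.7 − 14.59 = 61.11 dB.
forklift: 88.4 − 20·log₁₀(13.1/1.1) = 88.4 − 21.52 = 66.88 dB.
shot-blast cabinet: 98.5 − 20·log₁₀(5.3/1.1) = 98.5 − 13.66 = 84.84 dB.
Σ 10^(L/10) = 3.117e+08 → L_total = 10·log₁₀(3.117e+08) = 84.94 dB.

84.9 dB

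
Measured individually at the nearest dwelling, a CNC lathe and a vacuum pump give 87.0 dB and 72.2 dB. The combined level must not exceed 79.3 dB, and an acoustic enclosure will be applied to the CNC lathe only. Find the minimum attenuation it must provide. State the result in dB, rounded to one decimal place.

8.6 dB

Everything except the CNC lathe sums to 10^(72.2/10) = 1.660e+07 in linear terms, 72.20 dB.
The limit corresponds to 10^(79.3/10) = 8.511e+07; subtracting the fixed part leaves 6.852e+07 for the CNC lathe, i.e. 78.36 dB.
So the CNC lathe must be reduced from 87.0 to 78.36 dB: IL = 8.64 dB.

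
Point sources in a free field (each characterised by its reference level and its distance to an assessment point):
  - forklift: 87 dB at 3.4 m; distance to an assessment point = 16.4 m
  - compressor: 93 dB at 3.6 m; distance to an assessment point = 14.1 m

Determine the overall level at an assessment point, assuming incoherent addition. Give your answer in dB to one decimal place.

81.8 dB

First find each source's level at the receiver (point-source: −20·log₁₀(r/r_ref)), then combine on an intensity basis.
forklift: 87 − 20·log₁₀(16.4/3.4) = 87 − 13.67 = 73.33 dB.
compressor: 93 − 20·log₁₀(14.1/3.6) = 93 − 11.86 = 81.14 dB.
Σ 10^(L/10) = 1.516e+08 → L_total = 10·log₁₀(1.516e+08) = 81.81 dB.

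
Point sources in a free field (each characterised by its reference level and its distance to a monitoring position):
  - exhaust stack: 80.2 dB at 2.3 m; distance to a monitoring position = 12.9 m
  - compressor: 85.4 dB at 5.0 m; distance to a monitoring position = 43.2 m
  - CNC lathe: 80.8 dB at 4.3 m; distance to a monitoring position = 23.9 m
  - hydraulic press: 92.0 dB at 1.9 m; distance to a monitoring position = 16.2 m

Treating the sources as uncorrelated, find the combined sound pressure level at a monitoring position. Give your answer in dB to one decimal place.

Propagate each source to the receiver with L = L_ref − 20·log₁₀(r/r_ref), then add intensities.
exhaust stack: 80.2 − 20·log₁₀(12.9/2.3) = 80.2 − 14.98 = 65.22 dB.
compressor: 85.4 − 20·log₁₀(43.2/5.0) = 85.4 − 18.73 = 66.67 dB.
CNC lathe: 80.8 − 20·log₁₀(23.9/4.3) = 80.8 − 14.90 = 65.90 dB.
hydraulic press: 92.0 − 20·log₁₀(16.2/1.9) = 92.0 − 18.62 = 73.38 dB.
Σ 10^(L/10) = 3.367e+07 → L_total = 10·log₁₀(3.367e+07) = 75.27 dB.

75.3 dB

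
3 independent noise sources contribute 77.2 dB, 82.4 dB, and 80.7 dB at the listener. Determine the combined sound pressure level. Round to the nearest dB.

Incoherent sources combine by intensity addition: L_total = 10·log₁₀(Σ 10^(L_i/10)).
Σ 10^(L/10) = 10^(77.2/10) + 10^(82.4/10) + 10^(80.7/10) = 3.438e+08.
L_total = 10·log₁₀(3.438e+08) = 85.36 dB.

85 dB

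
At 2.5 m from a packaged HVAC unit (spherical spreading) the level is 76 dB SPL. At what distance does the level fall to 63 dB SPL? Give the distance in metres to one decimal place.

11.2 m

Point-source spreading drops the level by 20·log₁₀(r₂/r₁); inverting, r₂/r₁ = 10^(ΔL/20).
r₂ = 2.5·10^((76−63)/20) = 2.5·10^(13.0/20) = 11.17 m.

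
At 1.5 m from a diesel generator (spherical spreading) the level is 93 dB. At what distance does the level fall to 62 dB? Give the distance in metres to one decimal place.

The 31.0 dB drop corresponds to a distance ratio of 10^(31.0/20) for a point source.
r₂ = 1.5·10^((93−62)/20) = 1.5·10^(31.0/20) = 53.22 m.

53.2 m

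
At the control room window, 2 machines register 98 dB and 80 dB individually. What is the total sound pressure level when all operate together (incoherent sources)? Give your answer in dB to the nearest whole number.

98 dB

Incoherent sources combine by intensity addition: L_total = 10·log₁₀(Σ 10^(L_i/10)).
Σ 10^(L/10) = 10^(98/10) + 10^(80/10) = 6.410e+09.
L_total = 10·log₁₀(6.410e+09) = 98.07 dB.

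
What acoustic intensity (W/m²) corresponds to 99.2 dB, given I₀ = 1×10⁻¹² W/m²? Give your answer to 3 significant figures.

L = 10·log₁₀(I/I₀) ⇒ I = I₀·10^(L/10) = 10⁻¹² × 10^9.92.

0.00832 W/m²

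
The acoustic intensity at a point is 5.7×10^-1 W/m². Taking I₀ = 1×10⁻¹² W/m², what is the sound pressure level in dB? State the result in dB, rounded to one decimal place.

117.6 dB

Dividing by I₀ shifts the exponent by 12: I/I₀ = 5.7×10^11.
L = 10·(0.7559 + 11) = 117.56 dB.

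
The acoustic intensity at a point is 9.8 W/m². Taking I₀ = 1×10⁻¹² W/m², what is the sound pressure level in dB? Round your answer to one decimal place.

I/I₀ = 9.8/10⁻¹² = 9.8×10^12, and L = 10·log₁₀(I/I₀).
L = 10·(0.9912 + 12) = 129.91 dB.

129.9 dB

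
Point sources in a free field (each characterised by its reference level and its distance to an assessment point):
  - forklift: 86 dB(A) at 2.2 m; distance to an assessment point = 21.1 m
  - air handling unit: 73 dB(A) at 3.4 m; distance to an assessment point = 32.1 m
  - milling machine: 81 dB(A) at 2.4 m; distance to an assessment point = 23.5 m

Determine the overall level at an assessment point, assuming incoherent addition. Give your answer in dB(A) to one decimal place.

Apply inverse-square spreading to bring every level to the receiver, then sum 10^(L/10).
forklift: 86 − 20·log₁₀(21.1/2.2) = 86 − 19.64 = 66.36 dB(A).
air handling unit: 73 − 20·log₁₀(32.1/3.4) = 73 − 19.50 = 53.50 dB(A).
milling machine: 81 − 20·log₁₀(23.5/2.4) = 81 − 19.82 = 61.18 dB(A).
Σ 10^(L/10) = 5.865e+06 → L_total = 10·log₁₀(5.865e+06) = 67.68 dB(A).

67.7 dB(A)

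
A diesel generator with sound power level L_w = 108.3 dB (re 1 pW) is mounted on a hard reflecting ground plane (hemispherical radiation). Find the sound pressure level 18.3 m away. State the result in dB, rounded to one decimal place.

75.1 dB

The power spreads over a hemisphere of area 2π·r², so L_p = L_w − 10·log₁₀(2π·r²).
2π·r² = 2104 m², 10·log₁₀ of that is 33.231 dB.
L_p = 108.3 − 33.231 = 75.07 dB.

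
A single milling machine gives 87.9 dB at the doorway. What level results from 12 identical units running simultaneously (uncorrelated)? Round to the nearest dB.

99 dB

N identical incoherent sources raise the level by 10·log₁₀ N.
L_total = 87.9 + 10·log₁₀(12) = 87.9 + 10.792 = 98.69 dB.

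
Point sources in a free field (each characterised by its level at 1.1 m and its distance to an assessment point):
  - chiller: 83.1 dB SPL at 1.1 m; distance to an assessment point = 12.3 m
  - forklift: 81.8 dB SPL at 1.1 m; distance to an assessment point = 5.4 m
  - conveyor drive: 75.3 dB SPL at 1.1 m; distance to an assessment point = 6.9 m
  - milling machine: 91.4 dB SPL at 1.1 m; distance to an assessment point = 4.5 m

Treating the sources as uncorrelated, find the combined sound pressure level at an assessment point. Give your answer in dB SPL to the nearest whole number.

Apply inverse-square spreading to bring every level to the receiver, then sum 10^(L/10).
chiller: 83.1 − 20·log₁₀(12.3/1.1) = 83.1 − 20.97 = 62.13 dB SPL.
forklift: 81.8 − 20·log₁₀(5.4/1.1) = 81.8 − 13.82 = 67.98 dB SPL.
conveyor drive: 75.3 − 20·log₁₀(6.9/1.1) = 75.3 − 15.95 = 59.35 dB SPL.
milling machine: 91.4 − 20·log₁₀(4.5/1.1) = 91.4 − 12.24 = 79.16 dB SPL.
Σ 10^(L/10) = 9.126e+07 → L_total = 10·log₁₀(9.126e+07) = 79.60 dB SPL.

80 dB SPL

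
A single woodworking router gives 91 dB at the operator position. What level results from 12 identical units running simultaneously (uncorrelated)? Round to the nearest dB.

102 dB

N identical incoherent sources raise the level by 10·log₁₀ N.
L_total = 91 + 10·log₁₀(12) = 91 + 10.792 = 101.79 dB.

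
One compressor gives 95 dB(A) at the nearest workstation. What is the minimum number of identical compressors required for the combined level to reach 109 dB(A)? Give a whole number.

26

N identical sources give L₁ + 10·log₁₀ N, so require 10·log₁₀ N ≥ 109 − 95 = 14.0 dB.
N ≥ 10^(14.0/10) = 25.119, so N = 26.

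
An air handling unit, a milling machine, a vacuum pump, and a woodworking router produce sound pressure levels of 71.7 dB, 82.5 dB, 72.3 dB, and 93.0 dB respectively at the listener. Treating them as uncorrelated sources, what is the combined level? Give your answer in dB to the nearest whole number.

For uncorrelated sources the intensities add, so convert each level to linear form, sum, and take 10·log₁₀ of the total.
Σ 10^(L/10) = 10^(71.7/10) + 10^(82.5/10) + 10^(72.3/10) + 10^(93.0/10) = 2.205e+09.
L_total = 10·log₁₀(2.205e+09) = 93.43 dB.

93 dB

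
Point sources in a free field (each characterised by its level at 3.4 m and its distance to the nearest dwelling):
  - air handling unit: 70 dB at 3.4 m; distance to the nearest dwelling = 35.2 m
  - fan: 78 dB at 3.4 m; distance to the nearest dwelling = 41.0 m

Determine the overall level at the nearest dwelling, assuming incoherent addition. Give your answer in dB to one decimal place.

First find each source's level at the receiver (point-source: −20·log₁₀(r/r_ref)), then combine on an intensity basis.
air handling unit: 70 − 20·log₁₀(35.2/3.4) = 70 − 20.30 = 49.70 dB.
fan: 78 − 20·log₁₀(41.0/3.4) = 78 − 21.63 = 56.37 dB.
Σ 10^(L/10) = 5.272e+05 → L_total = 10·log₁₀(5.272e+05) = 57.22 dB.

57.2 dB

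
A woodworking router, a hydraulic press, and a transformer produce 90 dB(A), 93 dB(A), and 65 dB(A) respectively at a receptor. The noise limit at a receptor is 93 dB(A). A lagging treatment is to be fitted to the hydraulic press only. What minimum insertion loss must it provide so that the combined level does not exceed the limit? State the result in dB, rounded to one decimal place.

3.0 dB

Fixed contribution from the other sources: Σ 10^(L/10) = 10^(90/10) + 10^(65/10) = 1.003e+09 (90.01 dB(A)).
To meet 93 dB(A) overall, the treated hydraulic press may contribute at most 10^(93/10) − 1.003e+09 = 9.921e+08, i.e. 89.97 dB(A).
Required insertion loss = 93 − 89.97 = 3.03 dB.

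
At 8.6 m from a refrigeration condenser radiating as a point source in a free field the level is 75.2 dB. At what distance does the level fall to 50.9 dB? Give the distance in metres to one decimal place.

Point-source spreading drops the level by 20·log₁₀(r₂/r₁); inverting, r₂/r₁ = 10^(ΔL/20).
r₂ = 8.6·10^((75.2−50.9)/20) = 8.6·10^(24.3/20) = 141.09 m.

141.1 m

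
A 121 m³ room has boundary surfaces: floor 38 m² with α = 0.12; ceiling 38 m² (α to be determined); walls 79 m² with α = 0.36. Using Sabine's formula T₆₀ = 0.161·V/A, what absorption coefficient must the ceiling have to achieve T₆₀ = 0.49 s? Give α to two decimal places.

0.18

From T₆₀ = 0.161·V/A, the target T₆₀ = 0.49 s needs A = 0.161·121/0.49 = 39.76 m².
Absorption from the other surfaces = 38·0.12 + 79·0.36 = 33.00 m², so the ceiling must supply 6.76 m² over 38 m².
α = 6.76/38 = 0.178.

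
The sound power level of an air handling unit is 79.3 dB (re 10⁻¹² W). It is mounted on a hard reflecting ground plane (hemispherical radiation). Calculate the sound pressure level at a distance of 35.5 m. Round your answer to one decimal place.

40.3 dB

Free-field hemispherical radiation: L_p = L_w − 10·log₁₀(2π·r²), r = 35.5 m.
2π·r² = 7918 m², 10·log₁₀ of that is 38.986 dB.
L_p = 79.3 − 38.986 = 40.31 dB.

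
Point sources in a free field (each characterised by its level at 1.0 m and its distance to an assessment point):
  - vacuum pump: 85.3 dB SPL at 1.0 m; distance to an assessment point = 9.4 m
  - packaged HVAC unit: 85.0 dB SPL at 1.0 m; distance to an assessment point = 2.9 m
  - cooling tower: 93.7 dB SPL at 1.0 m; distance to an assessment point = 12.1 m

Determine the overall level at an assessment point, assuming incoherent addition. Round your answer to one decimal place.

Apply inverse-square spreading to bring every level to the receiver, then sum 10^(L/10).
vacuum pump: 85.3 − 20·log₁₀(9.4/1.0) = 85.3 − 19.46 = 65.84 dB SPL.
packaged HVAC unit: 85.0 − 20·log₁₀(2.9/1.0) = 85.0 − 9.25 = 75.75 dB SPL.
cooling tower: 93.7 − 20·log₁₀(12.1/1.0) = 93.7 − 21.66 = 72.04 dB SPL.
Σ 10^(L/10) = 5.745e+07 → L_total = 10·log₁₀(5.745e+07) = 77.59 dB SPL.

77.6 dB SPL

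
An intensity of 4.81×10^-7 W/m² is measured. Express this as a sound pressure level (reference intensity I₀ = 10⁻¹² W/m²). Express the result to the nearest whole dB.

57 dB

Dividing by I₀ shifts the exponent by 12: I/I₀ = 4.81×10^5.
L = 10·(0.6821 + 5) = 56.82 dB.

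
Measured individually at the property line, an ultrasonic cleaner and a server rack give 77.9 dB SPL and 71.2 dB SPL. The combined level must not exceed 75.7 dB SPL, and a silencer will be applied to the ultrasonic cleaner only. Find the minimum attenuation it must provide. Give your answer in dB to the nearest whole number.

4 dB

Fixed contribution from the other source: Σ 10^(L/10) = 10^(71.2/10) = 1.318e+07 (71.20 dB SPL).
To meet 75.7 dB SPL overall, the treated ultrasonic cleaner may contribute at most 10^(75.7/10) − 1.318e+07 = 2.397e+07, i.e. 73.80 dB SPL.
Required insertion loss = 77.9 − 73.80 = 4.10 dB.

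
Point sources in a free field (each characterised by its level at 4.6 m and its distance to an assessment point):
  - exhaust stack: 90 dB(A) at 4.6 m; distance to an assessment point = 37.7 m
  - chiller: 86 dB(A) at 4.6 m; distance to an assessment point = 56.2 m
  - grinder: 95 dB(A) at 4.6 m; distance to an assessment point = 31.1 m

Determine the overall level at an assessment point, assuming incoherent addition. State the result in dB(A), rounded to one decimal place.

Propagate each source to the receiver with L = L_ref − 20·log₁₀(r/r_ref), then add intensities.
exhaust stack: 90 − 20·log₁₀(37.7/4.6) = 90 − 18.27 = 71.73 dB(A).
chiller: 86 − 20·log₁₀(56.2/4.6) = 86 − 21.74 = 64.26 dB(A).
grinder: 95 − 20·log₁₀(31.1/4.6) = 95 − 16.60 = 78.40 dB(A).
Σ 10^(L/10) = 8.674e+07 → L_total = 10·log₁₀(8.674e+07) = 79.38 dB(A).

79.4 dB(A)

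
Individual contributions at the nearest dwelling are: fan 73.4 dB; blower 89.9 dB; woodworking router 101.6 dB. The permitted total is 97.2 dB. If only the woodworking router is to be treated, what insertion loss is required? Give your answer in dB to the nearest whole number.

5 dB

Everything except the woodworking router sums to 10^(73.4/10) + 10^(89.9/10) = 9.991e+08 in linear terms, 90.00 dB.
The limit corresponds to 10^(97.2/10) = 5.248e+09; subtracting the fixed part leaves 4.249e+09 for the woodworking router, i.e. 96.28 dB.
So the woodworking router must be reduced from 101.6 to 96.28 dB: IL = 5.32 dB.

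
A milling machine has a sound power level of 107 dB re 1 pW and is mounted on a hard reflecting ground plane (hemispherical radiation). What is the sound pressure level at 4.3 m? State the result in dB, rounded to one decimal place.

Free-field hemispherical radiation: L_p = L_w − 10·log₁₀(2π·r²), r = 4.3 m.
2π·r² = 116.2 m², 10·log₁₀ of that is 20.651 dB.
L_p = 107 − 20.651 = 86.35 dB.

86.3 dB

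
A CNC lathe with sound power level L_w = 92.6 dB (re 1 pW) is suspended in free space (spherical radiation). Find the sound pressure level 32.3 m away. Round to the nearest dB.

51 dB

The power spreads over a sphere of area 4π·r², so L_p = L_w − 10·log₁₀(4π·r²).
4π·r² = 1.311e+04 m², 10·log₁₀ of that is 41.176 dB.
L_p = 92.6 − 41.176 = 51.42 dB.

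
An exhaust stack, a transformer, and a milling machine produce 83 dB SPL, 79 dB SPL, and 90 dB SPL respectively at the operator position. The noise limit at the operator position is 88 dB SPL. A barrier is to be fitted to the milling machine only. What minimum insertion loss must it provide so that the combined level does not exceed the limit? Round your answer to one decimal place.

The untreated sources together contribute 10^(83/10) + 10^(79/10) = 2.790e+08, i.e. 84.46 dB SPL.
The limit corresponds to 10^(88/10) = 6.310e+08; subtracting the fixed part leaves 3.520e+08 for the milling machine, i.e. 85.47 dB SPL.
Required insertion loss = 90 − 85.47 = 4.53 dB.

4.5 dB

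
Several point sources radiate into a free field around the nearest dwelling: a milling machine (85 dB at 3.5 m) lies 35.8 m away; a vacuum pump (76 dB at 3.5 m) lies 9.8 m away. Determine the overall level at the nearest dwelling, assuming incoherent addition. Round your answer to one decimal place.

Apply inverse-square spreading to bring every level to the receiver, then sum 10^(L/10).
milling machine: 85 − 20·log₁₀(35.8/3.5) = 85 − 20.20 = 64.80 dB.
vacuum pump: 76 − 20·log₁₀(9.8/3.5) = 76 − 8.94 = 67.06 dB.
Σ 10^(L/10) = 8.100e+06 → L_total = 10·log₁₀(8.100e+06) = 69.09 dB.

69.1 dB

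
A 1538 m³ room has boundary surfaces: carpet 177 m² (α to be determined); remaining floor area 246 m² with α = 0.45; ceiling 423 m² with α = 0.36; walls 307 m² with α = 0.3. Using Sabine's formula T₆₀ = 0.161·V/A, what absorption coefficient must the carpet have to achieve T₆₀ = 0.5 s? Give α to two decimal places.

0.79

Required total absorption A = 0.161·1538/0.5 = 495.24 m².
Absorption from the other surfaces = 246·0.45 + 423·0.36 + 307·0.3 = 355.08 m², so the carpet must supply 140.16 m² over 177 m².
α = 140.16/177 = 0.792.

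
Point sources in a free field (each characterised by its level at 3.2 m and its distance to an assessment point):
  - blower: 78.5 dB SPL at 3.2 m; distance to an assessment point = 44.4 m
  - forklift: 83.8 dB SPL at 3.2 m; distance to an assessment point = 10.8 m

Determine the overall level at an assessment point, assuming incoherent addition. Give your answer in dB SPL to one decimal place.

73.3 dB SPL

First find each source's level at the receiver (point-source: −20·log₁₀(r/r_ref)), then combine on an intensity basis.
blower: 78.5 − 20·log₁₀(44.4/3.2) = 78.5 − 22.84 = 55.66 dB SPL.
forklift: 83.8 − 20·log₁₀(10.8/3.2) = 83.8 − 10.57 = 73.23 dB SPL.
Σ 10^(L/10) = 2.143e+07 → L_total = 10·log₁₀(2.143e+07) = 73.31 dB SPL.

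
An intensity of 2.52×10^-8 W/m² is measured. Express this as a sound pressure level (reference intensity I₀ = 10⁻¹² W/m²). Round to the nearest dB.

L = 10·log₁₀(I/I₀) = 10·log₁₀(2.52×10^-8/10⁻¹²) = 10·log₁₀(2.52×10^4).
L = 10·(0.4014 + 4) = 44.01 dB.

44 dB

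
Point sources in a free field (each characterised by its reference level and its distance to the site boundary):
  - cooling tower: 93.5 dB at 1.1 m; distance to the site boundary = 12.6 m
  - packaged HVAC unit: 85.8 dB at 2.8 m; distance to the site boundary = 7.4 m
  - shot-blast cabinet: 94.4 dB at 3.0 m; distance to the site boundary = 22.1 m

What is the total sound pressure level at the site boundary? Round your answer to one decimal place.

80.9 dB

First find each source's level at the receiver (point-source: −20·log₁₀(r/r_ref)), then combine on an intensity basis.
cooling tower: 93.5 − 20·log₁₀(12.6/1.1) = 93.5 − 21.18 = 72.32 dB.
packaged HVAC unit: 85.8 − 20·log₁₀(7.4/2.8) = 85.8 − 8.44 = 77.36 dB.
shot-blast cabinet: 94.4 − 20·log₁₀(22.1/3.0) = 94.4 − 17.35 = 77.05 dB.
Σ 10^(L/10) = 1.222e+08 → L_total = 10·log₁₀(1.222e+08) = 80.87 dB.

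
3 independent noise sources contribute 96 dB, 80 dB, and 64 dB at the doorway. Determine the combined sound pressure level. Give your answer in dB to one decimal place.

96.1 dB

For uncorrelated sources the intensities add, so convert each level to linear form, sum, and take 10·log₁₀ of the total.
Σ 10^(L/10) = 10^(96/10) + 10^(80/10) + 10^(64/10) = 4.084e+09.
L_total = 10·log₁₀(4.084e+09) = 96.11 dB.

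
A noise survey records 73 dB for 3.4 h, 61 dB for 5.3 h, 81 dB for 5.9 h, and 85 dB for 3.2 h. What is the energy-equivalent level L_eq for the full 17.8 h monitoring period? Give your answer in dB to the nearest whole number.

80 dB

L_eq = 10·log₁₀[(1/T)·Σ tᵢ·10^(Lᵢ/10)] with T = 17.8 h.
Σ tᵢ·10^(Lᵢ/10) = 3.4·10^(73/10) + 5.3·10^(61/10) + 5.9·10^(81/10) + 3.2·10^(85/10) = 1.829e+09.
L_eq = 10·log₁₀(1.829e+09/17.8) = 80.12 dB.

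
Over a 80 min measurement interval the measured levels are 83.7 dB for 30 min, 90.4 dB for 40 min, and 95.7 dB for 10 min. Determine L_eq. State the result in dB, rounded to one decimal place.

90.4 dB

Weight each interval's intensity by its duration and average over T = 80 min:
Σ tᵢ·10^(Lᵢ/10) = 30·10^(83.7/10) + 40·10^(90.4/10) + 10·10^(95.7/10) = 8.805e+10.
L_eq = 10·log₁₀(8.805e+10/80) = 90.42 dB.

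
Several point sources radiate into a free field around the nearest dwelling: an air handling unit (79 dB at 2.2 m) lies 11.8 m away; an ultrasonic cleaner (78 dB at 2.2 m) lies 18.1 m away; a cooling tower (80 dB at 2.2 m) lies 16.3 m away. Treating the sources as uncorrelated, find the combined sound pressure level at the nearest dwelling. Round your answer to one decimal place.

67.4 dB

Apply inverse-square spreading to bring every level to the receiver, then sum 10^(L/10).
air handling unit: 79 − 20·log₁₀(11.8/2.2) = 79 − 14.59 = 64.41 dB.
ultrasonic cleaner: 78 − 20·log₁₀(18.1/2.2) = 78 − 18.31 = 59.69 dB.
cooling tower: 80 − 20·log₁₀(16.3/2.2) = 80 − 17.40 = 62.60 dB.
Σ 10^(L/10) = 5.515e+06 → L_total = 10·log₁₀(5.515e+06) = 67.42 dB.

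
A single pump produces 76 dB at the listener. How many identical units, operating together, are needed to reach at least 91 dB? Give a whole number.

32

The shortfall is 91 − 76 = 15.0 dB, and N units add 10·log₁₀ N, so need 10·log₁₀ N ≥ 15.0.
N ≥ 10^(15.0/10) = 31.623, so N = 32.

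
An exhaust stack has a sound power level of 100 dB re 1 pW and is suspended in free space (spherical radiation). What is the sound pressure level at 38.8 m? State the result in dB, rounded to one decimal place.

The power spreads over a sphere of area 4π·r², so L_p = L_w − 10·log₁₀(4π·r²).
4π·r² = 1.892e+04 m², 10·log₁₀ of that is 42.769 dB.
L_p = 100 − 42.769 = 57.23 dB.

57.2 dB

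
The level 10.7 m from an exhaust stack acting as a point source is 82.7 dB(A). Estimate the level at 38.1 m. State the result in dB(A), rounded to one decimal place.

Point-source attenuation: ΔL = 20·log₁₀(r₂/r₁) = 20·log₁₀(38.1/10.7) = 11.031 dB.
L₂ = 82.7 − 20·log₁₀(38.1/10.7) = 82.7 − 11.031 = 71.67 dB(A).

71.7 dB(A)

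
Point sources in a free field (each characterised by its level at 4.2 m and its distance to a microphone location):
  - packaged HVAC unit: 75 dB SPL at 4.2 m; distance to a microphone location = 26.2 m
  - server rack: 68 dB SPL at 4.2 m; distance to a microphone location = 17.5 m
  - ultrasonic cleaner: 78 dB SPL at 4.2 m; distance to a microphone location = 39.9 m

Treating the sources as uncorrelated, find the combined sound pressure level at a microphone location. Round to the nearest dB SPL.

63 dB SPL

Propagate each source to the receiver with L = L_ref − 20·log₁₀(r/r_ref), then add intensities.
packaged HVAC unit: 75 − 20·log₁₀(26.2/4.2) = 75 − 15.90 = 59.10 dB SPL.
server rack: 68 − 20·log₁₀(17.5/4.2) = 68 − 12.40 = 55.60 dB SPL.
ultrasonic cleaner: 78 − 20·log₁₀(39.9/4.2) = 78 − 19.55 = 58.45 dB SPL.
Σ 10^(L/10) = 1.875e+06 → L_total = 10·log₁₀(1.875e+06) = 62.73 dB SPL.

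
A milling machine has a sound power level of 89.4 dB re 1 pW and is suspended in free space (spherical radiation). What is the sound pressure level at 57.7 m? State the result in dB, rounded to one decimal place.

43.2 dB

The power spreads over a sphere of area 4π·r², so L_p = L_w − 10·log₁₀(4π·r²).
4π·r² = 4.184e+04 m², 10·log₁₀ of that is 46.216 dB.
L_p = 89.4 − 46.216 = 43.18 dB.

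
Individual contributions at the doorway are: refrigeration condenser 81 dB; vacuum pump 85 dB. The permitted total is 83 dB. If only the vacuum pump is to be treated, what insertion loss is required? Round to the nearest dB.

The untreated sources together contribute 10^(81/10) = 1.259e+08, i.e. 81.00 dB.
To meet 83 dB overall, the treated vacuum pump may contribute at most 10^(83/10) − 1.259e+08 = 7.363e+07, i.e. 78.67 dB.
Required insertion loss = 85 − 78.67 = 6.33 dB.

6 dB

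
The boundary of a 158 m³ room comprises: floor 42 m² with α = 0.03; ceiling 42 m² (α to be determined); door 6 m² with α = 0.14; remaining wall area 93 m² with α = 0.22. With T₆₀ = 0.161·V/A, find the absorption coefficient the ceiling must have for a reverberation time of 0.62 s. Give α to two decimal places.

Required total absorption A = 0.161·158/0.62 = 41.03 m².
Absorption from the other surfaces = 42·0.03 + 6·0.14 + 93·0.22 = 22.56 m², so the ceiling must supply 18.47 m² over 42 m².
α = 18.47/42 = 0.440.

0.44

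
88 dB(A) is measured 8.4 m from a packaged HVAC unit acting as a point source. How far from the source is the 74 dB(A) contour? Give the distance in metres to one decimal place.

Point-source spreading drops the level by 20·log₁₀(r₂/r₁); inverting, r₂/r₁ = 10^(ΔL/20).
r₂ = 8.4·10^((88−74)/20) = 8.4·10^(14.0/20) = 42.10 m.

42.1 m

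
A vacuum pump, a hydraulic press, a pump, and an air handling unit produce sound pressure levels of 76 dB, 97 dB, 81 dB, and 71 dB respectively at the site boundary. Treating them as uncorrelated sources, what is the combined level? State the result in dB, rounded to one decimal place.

Incoherent sources combine by intensity addition: L_total = 10·log₁₀(Σ 10^(L_i/10)).
Σ 10^(L/10) = 10^(76/10) + 10^(97/10) + 10^(81/10) + 10^(71/10) = 5.190e+09.
L_total = 10·log₁₀(5.190e+09) = 97.15 dB.

97.2 dB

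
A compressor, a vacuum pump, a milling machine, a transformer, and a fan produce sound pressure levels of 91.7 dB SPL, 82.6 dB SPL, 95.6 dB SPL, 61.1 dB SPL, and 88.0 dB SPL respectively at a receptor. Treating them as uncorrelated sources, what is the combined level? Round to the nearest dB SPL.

Incoherent sources combine by intensity addition: L_total = 10·log₁₀(Σ 10^(L_i/10)).
Σ 10^(L/10) = 10^(91.7/10) + 10^(82.6/10) + 10^(95.6/10) + 10^(61.1/10) + 10^(88.0/10) = 5.924e+09.
L_total = 10·log₁₀(5.924e+09) = 97.73 dB SPL.

98 dB SPL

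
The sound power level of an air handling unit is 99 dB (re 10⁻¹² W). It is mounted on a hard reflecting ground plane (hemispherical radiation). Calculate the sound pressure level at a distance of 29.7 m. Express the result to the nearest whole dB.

The power spreads over a hemisphere of area 2π·r², so L_p = L_w − 10·log₁₀(2π·r²).
2π·r² = 5542 m², 10·log₁₀ of that is 37.437 dB.
L_p = 99 − 37.437 = 61.56 dB.

62 dB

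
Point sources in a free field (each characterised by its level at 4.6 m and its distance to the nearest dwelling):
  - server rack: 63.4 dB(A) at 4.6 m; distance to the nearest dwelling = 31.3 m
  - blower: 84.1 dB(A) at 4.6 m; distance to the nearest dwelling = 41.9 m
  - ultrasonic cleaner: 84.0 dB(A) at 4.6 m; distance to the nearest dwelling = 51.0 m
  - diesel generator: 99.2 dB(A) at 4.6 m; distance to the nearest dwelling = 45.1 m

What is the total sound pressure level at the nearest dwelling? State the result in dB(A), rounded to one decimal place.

79.6 dB(A)

Apply inverse-square spreading to bring every level to the receiver, then sum 10^(L/10).
server rack: 63.4 − 20·log₁₀(31.3/4.6) = 63.4 − 16.66 = 46.74 dB(A).
blower: 84.1 − 20·log₁₀(41.9/4.6) = 84.1 − 19.19 = 64.91 dB(A).
ultrasonic cleaner: 84.0 − 20·log₁₀(51.0/4.6) = 84.0 − 20.90 = 63.10 dB(A).
diesel generator: 99.2 − 20·log₁₀(45.1/4.6) = 99.2 − 19.83 = 79.37 dB(A).
Σ 10^(L/10) = 9.172e+07 → L_total = 10·log₁₀(9.172e+07) = 79.62 dB(A).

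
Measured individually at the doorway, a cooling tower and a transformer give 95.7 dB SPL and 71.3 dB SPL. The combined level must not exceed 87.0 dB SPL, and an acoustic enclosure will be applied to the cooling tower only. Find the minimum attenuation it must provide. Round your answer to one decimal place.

8.8 dB

Everything except the cooling tower sums to 10^(71.3/10) = 1.349e+07 in linear terms, 71.30 dB SPL.
The limit corresponds to 10^(87.0/10) = 5.012e+08; subtracting the fixed part leaves 4.877e+08 for the cooling tower, i.e. 86.88 dB SPL.
Required insertion loss = 95.7 − 86.88 = 8.82 dB.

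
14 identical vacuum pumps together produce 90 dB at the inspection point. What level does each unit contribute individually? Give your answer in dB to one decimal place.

Dividing the total intensity by 14 lowers the level by 10·log₁₀ 14 = 11.461 dB: L₁ = 90 − 11.461.

78.5 dB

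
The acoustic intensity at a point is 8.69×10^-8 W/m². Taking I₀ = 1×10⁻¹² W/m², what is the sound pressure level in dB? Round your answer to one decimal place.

Dividing by I₀ shifts the exponent by 12: I/I₀ = 8.69×10^4.
L = 10·(0.9390 + 4) = 49.39 dB.

49.4 dB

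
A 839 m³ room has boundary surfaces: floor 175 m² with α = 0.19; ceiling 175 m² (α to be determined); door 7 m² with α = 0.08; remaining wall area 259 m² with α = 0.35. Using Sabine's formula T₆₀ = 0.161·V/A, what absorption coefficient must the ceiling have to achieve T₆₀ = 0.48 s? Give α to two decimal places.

A = 0.161·V/T₆₀ = 0.161·839/0.48 = 281.41 m² sabins.
Absorption from the other surfaces = 175·0.19 + 7·0.08 + 259·0.35 = 124.46 m², so the ceiling must supply 156.95 m² over 175 m².
α = 156.95/175 = 0.897.

0.90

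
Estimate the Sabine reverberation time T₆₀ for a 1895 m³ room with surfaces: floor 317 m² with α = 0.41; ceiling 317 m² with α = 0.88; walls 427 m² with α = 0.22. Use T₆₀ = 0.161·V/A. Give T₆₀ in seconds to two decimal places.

0.61 s

Total absorption A = 317·0.41 + 317·0.88 + 427·0.22 = 502.87 m² sabins.
T₆₀ = 0.161 × 1895 / 502.87 = 0.607 s.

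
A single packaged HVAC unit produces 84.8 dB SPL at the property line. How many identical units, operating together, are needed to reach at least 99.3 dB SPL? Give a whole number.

The shortfall is 99.3 − 84.8 = 14.5 dB, and N units add 10·log₁₀ N, so need 10·log₁₀ N ≥ 14.5.
N ≥ 10^(14.5/10) = 28.184, so N = 29.

29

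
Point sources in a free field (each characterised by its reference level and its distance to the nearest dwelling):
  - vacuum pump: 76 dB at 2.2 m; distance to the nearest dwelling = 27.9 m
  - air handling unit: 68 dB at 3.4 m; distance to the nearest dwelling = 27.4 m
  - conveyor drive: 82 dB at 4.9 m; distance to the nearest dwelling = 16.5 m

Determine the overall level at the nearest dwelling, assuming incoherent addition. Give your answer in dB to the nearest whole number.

Apply inverse-square spreading to bring every level to the receiver, then sum 10^(L/10).
vacuum pump: 76 − 20·log₁₀(27.9/2.2) = 76 − 22.06 = 53.94 dB.
air handling unit: 68 − 20·log₁₀(27.4/3.4) = 68 − 18.13 = 49.87 dB.
conveyor drive: 82 − 20·log₁₀(16.5/4.9) = 82 − 10.55 = 71.45 dB.
Σ 10^(L/10) = 1.432e+07 → L_total = 10·log₁₀(1.432e+07) = 71.56 dB.

72 dB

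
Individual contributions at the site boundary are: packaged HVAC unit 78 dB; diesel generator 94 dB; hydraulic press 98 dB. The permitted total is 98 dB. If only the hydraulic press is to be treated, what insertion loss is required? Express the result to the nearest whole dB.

2 dB

Everything except the hydraulic press sums to 10^(78/10) + 10^(94/10) = 2.575e+09 in linear terms, 94.11 dB.
The limit corresponds to 10^(98/10) = 6.310e+09; subtracting the fixed part leaves 3.735e+09 for the hydraulic press, i.e. 95.72 dB.
So the hydraulic press must be reduced from 98 to 95.72 dB: IL = 2.28 dB.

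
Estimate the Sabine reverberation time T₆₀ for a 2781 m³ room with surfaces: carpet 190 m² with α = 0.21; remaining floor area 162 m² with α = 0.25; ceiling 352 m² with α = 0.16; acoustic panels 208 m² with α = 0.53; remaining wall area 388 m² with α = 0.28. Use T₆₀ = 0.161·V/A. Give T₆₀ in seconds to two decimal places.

1.26 s

Total absorption A = 190·0.21 + 162·0.25 + 352·0.16 + 208·0.53 + 388·0.28 = 355.60 m² sabins.
T₆₀ = 0.161 × 2781 / 355.60 = 1.259 s.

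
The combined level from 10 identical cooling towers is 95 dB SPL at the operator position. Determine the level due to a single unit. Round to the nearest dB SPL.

For N identical incoherent sources L_total = L₁ + 10·log₁₀ N, so L₁ = 95 − 10·log₁₀(10) = 95 − 10.000.

85 dB SPL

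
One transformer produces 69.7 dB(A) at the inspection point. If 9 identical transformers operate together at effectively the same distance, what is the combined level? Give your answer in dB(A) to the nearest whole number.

79 dB(A)

L_total = L₁ + 10·log₁₀ N for N identical incoherent sources.
L_total = 69.7 + 10·log₁₀(9) = 69.7 + 9.542 = 79.24 dB(A).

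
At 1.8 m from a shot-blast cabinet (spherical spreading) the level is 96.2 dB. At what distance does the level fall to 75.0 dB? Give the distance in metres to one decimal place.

20.7 m

Point-source spreading drops the level by 20·log₁₀(r₂/r₁); inverting, r₂/r₁ = 10^(ΔL/20).
r₂ = 1.8·10^((96.2−75.0)/20) = 1.8·10^(21.2/20) = 20.67 m.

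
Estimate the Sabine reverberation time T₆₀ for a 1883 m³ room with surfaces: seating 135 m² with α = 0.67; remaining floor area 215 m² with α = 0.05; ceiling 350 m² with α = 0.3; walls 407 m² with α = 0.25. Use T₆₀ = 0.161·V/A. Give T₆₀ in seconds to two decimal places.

0.98 s

Total absorption A = 135·0.67 + 215·0.05 + 350·0.3 + 407·0.25 = 307.95 m² sabins.
T₆₀ = 0.161·V/A = 0.161·1883/307.95 = 0.984 s.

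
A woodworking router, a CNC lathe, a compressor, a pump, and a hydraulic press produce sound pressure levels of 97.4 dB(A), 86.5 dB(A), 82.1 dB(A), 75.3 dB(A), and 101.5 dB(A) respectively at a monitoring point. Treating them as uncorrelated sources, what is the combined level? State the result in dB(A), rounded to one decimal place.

103.1 dB(A)

Incoherent sources combine by intensity addition: L_total = 10·log₁₀(Σ 10^(L_i/10)).
Σ 10^(L/10) = 10^(97.4/10) + 10^(86.5/10) + 10^(82.1/10) + 10^(75.3/10) + 10^(101.5/10) = 2.026e+10.
L_total = 10·log₁₀(2.026e+10) = 103.07 dB(A).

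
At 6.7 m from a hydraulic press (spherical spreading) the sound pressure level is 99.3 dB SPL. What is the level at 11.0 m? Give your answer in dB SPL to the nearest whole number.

95 dB SPL

Point-source attenuation: ΔL = 20·log₁₀(r₂/r₁) = 20·log₁₀(11.0/6.7) = 4.306 dB.
L₂ = 99.3 − 20·log₁₀(11.0/6.7) = 99.3 − 4.306 = 94.99 dB SPL.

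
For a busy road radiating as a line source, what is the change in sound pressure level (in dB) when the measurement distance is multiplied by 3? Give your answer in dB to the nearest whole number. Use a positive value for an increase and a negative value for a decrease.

Line-source spreading: ΔL = −10·log₁₀(r₂/r₁).
ΔL = −10·log₁₀(3) = -4.77 dB.

-5 dB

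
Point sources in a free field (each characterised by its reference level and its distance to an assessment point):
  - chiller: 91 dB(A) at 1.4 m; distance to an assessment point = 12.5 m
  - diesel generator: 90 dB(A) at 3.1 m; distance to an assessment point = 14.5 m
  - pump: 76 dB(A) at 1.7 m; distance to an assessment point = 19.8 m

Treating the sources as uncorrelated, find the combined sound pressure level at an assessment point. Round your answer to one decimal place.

77.9 dB(A)

First find each source's level at the receiver (point-source: −20·log₁₀(r/r_ref)), then combine on an intensity basis.
chiller: 91 − 20·log₁₀(12.5/1.4) = 91 − 19.02 = 71.98 dB(A).
diesel generator: 90 − 20·log₁₀(14.5/3.1) = 90 − 13.40 = 76.60 dB(A).
pump: 76 − 20·log₁₀(19.8/1.7) = 76 − 21.32 = 54.68 dB(A).
Σ 10^(L/10) = 6.179e+07 → L_total = 10·log₁₀(6.179e+07) = 77.91 dB(A).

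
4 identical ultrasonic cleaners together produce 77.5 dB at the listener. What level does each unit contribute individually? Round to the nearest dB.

4 equal contributions raise the level by 10·log₁₀ 4 = 6.021 dB, so each unit alone gives 77.5 − 6.021.

71 dB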